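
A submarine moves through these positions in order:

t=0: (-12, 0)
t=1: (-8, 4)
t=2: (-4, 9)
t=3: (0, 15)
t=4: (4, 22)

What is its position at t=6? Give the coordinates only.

(12, 39)

First differences are (+4, +4), (+4, +5), (+4, +6), (+4, +7); their common second difference is (+0, +1) (constant acceleration).
step 5: (4, 22) + (+4, +8) → (8, 30)
step 6: (8, 30) + (+4, +9) → (12, 39)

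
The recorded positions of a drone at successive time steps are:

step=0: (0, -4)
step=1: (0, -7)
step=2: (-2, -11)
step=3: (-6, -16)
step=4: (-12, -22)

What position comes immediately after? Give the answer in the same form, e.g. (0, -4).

First differences are (+0, -3), (-2, -4), (-4, -5), (-6, -6); their common second difference is (-2, -1) (constant acceleration).
step 5: (-12, -22) + (-8, -7) → (-20, -29)

(-20, -29)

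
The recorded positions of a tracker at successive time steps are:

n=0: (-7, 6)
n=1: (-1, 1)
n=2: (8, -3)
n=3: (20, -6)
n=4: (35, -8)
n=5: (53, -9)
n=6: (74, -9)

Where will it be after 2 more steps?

Taking differences between consecutive positions: (+6, -5), (+9, -4), (+12, -3), (+15, -2), (+18, -1), (+21, +0). These grow by (+3, +1) each step.
step 7: (74, -9) + (+24, +1) → (98, -8)
step 8: (98, -8) + (+27, +2) → (125, -6)

(125, -6)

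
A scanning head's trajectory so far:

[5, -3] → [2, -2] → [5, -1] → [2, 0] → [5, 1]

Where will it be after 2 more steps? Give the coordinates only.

[5, 3]

The first coordinate repeats the cycle [5, 2] with period 2; step 6 mod 2 = 0, giving 5.
The second coordinate changes by +1 each step, so at step 6 it is -3 + 6·(1) = 3.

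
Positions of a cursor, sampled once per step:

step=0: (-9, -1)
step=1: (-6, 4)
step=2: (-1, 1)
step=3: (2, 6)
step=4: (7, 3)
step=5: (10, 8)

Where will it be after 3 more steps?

(23, 7)

Step-to-step displacements: (+3, +5), (+5, -3), (+3, +5), (+5, -3), (+3, +5) — a repeating cycle of length 2.
step 6: apply (+5, -3) → (15, 5)
step 7: apply (+3, +5) → (18, 10)
step 8: apply (+5, -3) → (23, 7)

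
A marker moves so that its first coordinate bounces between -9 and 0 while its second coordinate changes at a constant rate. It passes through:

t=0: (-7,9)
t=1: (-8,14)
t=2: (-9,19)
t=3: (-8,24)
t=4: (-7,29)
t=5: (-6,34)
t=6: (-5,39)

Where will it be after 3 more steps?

(-2,54)

The first coordinate travels 1 per step and bounces off the walls at -9 and 0.
  step 7: -5 → -4
  step 8: -4 → -3
  step 9: -3 → -2
The second coordinate changes by +5 each step: at step 9 it is 54.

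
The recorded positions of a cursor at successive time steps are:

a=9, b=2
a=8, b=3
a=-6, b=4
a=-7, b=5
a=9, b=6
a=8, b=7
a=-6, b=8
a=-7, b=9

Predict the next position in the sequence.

A: cycles through 9, 8, -6, -7 every 4 steps. Step 8 lands at position 0 of the cycle → 9.
B: linear, +1 per step → 10 at step 8.

a=9, b=10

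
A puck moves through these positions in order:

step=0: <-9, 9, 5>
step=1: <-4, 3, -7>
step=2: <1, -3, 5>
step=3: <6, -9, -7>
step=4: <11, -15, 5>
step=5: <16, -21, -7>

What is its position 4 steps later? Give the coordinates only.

The first coordinate changes by +5 each step, so at step 9 it is -9 + 9·(5) = 36.
The second coordinate changes by -6 each step, so at step 9 it is 9 + 9·(-6) = -45.
The third coordinate repeats the cycle [5, -7] with period 2; step 9 mod 2 = 1, giving -7.

<36, -45, -7>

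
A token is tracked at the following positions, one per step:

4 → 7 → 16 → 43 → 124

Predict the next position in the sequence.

Consecutive displacements +3, +9, +27, +81 scale by a factor of 3 each step.
step 5: 124 + 243 → 367

367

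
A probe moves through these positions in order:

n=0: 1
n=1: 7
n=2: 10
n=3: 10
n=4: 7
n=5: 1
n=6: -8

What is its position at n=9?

Taking differences between consecutive positions: +6, +3, +0, -3, -6, -9. These grow by -3 each step.
step 7: -8 − 12 → -20
step 8: -20 − 15 → -35
step 9: -35 − 18 → -53

-53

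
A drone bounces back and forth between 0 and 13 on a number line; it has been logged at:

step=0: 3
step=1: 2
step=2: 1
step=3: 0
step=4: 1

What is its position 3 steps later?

The value reflects between 0 and 13, moving 1 per step.
  step 5: 1 → 2
  step 6: 2 → 3
  step 7: 3 → 4

4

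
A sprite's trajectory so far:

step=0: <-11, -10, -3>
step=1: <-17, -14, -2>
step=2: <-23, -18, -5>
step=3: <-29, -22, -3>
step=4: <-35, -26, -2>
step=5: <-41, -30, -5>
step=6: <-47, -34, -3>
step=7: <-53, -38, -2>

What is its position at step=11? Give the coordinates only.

The first coordinate changes by -6 each step, so at step 11 it is -11 + 11·(-6) = -77.
The second coordinate changes by -4 each step, so at step 11 it is -10 + 11·(-4) = -54.
The third coordinate repeats the cycle [-3, -2, -5] with period 3; step 11 mod 3 = 2, giving -5.

<-77, -54, -5>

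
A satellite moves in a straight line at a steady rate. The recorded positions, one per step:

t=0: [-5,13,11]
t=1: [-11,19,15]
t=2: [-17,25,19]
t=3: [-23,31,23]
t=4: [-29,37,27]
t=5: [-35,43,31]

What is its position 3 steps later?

The position changes by [-6,+6,+4] every step.
step 6: [-35,43,31] + [-6,+6,+4] → [-41,49,35]
step 7: [-41,49,35] + [-6,+6,+4] → [-47,55,39]
step 8: [-47,55,39] + [-6,+6,+4] → [-53,61,43]

[-53,61,43]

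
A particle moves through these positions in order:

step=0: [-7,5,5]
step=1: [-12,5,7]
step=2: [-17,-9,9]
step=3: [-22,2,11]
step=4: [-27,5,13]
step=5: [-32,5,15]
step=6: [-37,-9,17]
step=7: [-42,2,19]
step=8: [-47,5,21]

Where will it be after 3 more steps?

The first coordinate changes by -5 each step, so at step 11 it is -7 + 11·(-5) = -62.
The second coordinate repeats the cycle [5, 5, -9, 2] with period 4; step 11 mod 4 = 3, giving 2.
The third coordinate changes by +2 each step, so at step 11 it is 5 + 11·(2) = 27.

[-62,2,27]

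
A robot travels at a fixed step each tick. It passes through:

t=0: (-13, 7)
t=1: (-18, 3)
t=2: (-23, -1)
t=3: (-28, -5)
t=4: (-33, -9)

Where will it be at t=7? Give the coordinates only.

Each step adds (-5, -4) to the position.
step 5: (-33, -9) + (-5, -4) → (-38, -13)
step 6: (-38, -13) + (-5, -4) → (-43, -17)
step 7: (-43, -17) + (-5, -4) → (-48, -21)

(-48, -21)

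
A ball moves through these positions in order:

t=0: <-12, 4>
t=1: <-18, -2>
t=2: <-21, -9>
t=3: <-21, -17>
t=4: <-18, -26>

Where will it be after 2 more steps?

Successive displacements: <-6, -6>, <-3, -7>, <+0, -8>, <+3, -9> — each changes by <+3, -1>.
step 5: <-18, -26> + <+6, -10> → <-12, -36>
step 6: <-12, -36> + <+9, -11> → <-3, -47>

<-3, -47>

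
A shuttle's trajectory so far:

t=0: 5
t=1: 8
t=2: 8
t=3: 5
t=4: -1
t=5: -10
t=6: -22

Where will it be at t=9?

-76

Taking differences between consecutive positions: +3, +0, -3, -6, -9, -12. These grow by -3 each step.
step 7: -22 − 15 → -37
step 8: -37 − 18 → -55
step 9: -55 − 21 → -76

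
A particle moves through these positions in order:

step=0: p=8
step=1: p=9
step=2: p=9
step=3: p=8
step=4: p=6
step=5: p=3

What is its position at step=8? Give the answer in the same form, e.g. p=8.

Successive displacements: +1, +0, -1, -2, -3 — each changes by -1.
step 6: 3 − 4 → p=-1
step 7: -1 − 5 → p=-6
step 8: -6 − 6 → p=-12

p=-12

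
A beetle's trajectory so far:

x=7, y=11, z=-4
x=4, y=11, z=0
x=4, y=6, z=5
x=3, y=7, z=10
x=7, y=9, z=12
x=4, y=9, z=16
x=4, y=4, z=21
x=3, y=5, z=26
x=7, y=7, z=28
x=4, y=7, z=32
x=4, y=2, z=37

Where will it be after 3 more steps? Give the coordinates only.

Step-to-step displacements: (-3,+0,+4), (+0,-5,+5), (-1,+1,+5), (+4,+2,+2), (-3,+0,+4), (+0,-5,+5), (-1,+1,+5), (+4,+2,+2), (-3,+0,+4), (+0,-5,+5) — a repeating cycle of length 4.
step 11: apply (-1,+1,+5) → x=3, y=3, z=42
step 12: apply (+4,+2,+2) → x=7, y=5, z=44
step 13: apply (-3,+0,+4) → x=4, y=5, z=48

x=4, y=5, z=48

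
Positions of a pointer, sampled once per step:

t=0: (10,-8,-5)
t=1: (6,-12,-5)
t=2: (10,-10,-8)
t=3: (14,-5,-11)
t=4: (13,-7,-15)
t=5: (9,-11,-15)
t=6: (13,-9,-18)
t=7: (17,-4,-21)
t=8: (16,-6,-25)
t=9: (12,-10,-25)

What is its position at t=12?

The moves between consecutive positions are (-4,-4,+0), (+4,+2,-3), (+4,+5,-3), (-1,-2,-4), (-4,-4,+0), (+4,+2,-3), (+4,+5,-3), (-1,-2,-4), (-4,-4,+0); they repeat the 4-cycle [(-4,-4,+0), (+4,+2,-3), (+4,+5,-3), (-1,-2,-4)].
step 10: apply (+4,+2,-3) → (16,-8,-28)
step 11: apply (+4,+5,-3) → (20,-3,-31)
step 12: apply (-1,-2,-4) → (19,-5,-35)

(19,-5,-35)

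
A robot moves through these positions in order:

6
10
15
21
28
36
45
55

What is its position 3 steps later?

91

Successive displacements: +4, +5, +6, +7, +8, +9, +10 — each changes by +1.
step 8: 55 + 11 → 66
step 9: 66 + 12 → 78
step 10: 78 + 13 → 91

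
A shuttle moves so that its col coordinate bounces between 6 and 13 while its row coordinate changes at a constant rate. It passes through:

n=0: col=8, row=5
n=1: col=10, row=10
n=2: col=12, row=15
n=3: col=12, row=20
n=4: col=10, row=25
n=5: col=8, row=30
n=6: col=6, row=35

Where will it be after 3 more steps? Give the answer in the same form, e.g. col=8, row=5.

The col coordinate reflects between 6 and 13, moving 2 per step.
  step 7: 6 → 8
  step 8: 8 → 10
  step 9: 10 → 12
The row coordinate changes by +5 each step: at step 9 it is 50.

col=12, row=50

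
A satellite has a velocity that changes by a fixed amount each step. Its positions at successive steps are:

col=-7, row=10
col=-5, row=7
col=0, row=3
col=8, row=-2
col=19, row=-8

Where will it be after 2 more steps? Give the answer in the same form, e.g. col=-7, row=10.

Successive displacements: (+2,-3), (+5,-4), (+8,-5), (+11,-6) — each changes by (+3,-1).
step 5: col=19, row=-8 + (+14,-7) → col=33, row=-15
step 6: col=33, row=-15 + (+17,-8) → col=50, row=-23

col=50, row=-23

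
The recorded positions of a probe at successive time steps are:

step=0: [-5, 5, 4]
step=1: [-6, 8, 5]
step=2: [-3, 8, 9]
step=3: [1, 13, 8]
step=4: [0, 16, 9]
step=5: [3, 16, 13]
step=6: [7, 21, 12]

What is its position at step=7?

Step-to-step displacements: [-1, +3, +1], [+3, +0, +4], [+4, +5, -1], [-1, +3, +1], [+3, +0, +4], [+4, +5, -1] — a repeating cycle of length 3.
step 7: apply [-1, +3, +1] → [6, 24, 13]

[6, 24, 13]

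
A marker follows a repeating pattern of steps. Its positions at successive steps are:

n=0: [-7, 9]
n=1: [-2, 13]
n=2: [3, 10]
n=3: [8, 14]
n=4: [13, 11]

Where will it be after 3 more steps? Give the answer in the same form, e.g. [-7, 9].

[28, 16]

Step-to-step displacements: [+5, +4], [+5, -3], [+5, +4], [+5, -3] — a repeating cycle of length 2.
step 5: apply [+5, +4] → [18, 15]
step 6: apply [+5, -3] → [23, 12]
step 7: apply [+5, +4] → [28, 16]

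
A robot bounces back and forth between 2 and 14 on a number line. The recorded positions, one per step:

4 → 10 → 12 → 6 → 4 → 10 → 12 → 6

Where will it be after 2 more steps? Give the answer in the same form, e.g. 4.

10

The value reflects between 2 and 14, moving 6 per step.
  step 8: 6 → 4
  step 9: 4 → 10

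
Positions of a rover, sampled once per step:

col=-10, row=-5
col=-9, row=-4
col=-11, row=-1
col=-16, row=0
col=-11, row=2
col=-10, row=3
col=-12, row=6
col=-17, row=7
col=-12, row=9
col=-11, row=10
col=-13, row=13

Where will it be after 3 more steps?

Step-to-step displacements: (+1, +1), (-2, +3), (-5, +1), (+5, +2), (+1, +1), (-2, +3), (-5, +1), (+5, +2), (+1, +1), (-2, +3) — a repeating cycle of length 4.
step 11: apply (-5, +1) → col=-18, row=14
step 12: apply (+5, +2) → col=-13, row=16
step 13: apply (+1, +1) → col=-12, row=17

col=-12, row=17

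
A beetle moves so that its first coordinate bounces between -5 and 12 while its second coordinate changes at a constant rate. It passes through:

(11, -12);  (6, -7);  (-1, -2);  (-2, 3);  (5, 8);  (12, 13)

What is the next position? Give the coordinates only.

The first coordinate travels 7 per step and bounces off the walls at -5 and 12.
  step 6: 12 → 5
The second coordinate changes by +5 each step: at step 6 it is 18.

(5, 18)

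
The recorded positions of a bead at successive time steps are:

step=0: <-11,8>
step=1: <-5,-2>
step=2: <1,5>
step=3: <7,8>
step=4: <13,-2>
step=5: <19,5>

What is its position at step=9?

<43,8>

The first coordinate changes by +6 each step, so at step 9 it is -11 + 9·(6) = 43.
The second coordinate repeats the cycle [8, -2, 5] with period 3; step 9 mod 3 = 0, giving 8.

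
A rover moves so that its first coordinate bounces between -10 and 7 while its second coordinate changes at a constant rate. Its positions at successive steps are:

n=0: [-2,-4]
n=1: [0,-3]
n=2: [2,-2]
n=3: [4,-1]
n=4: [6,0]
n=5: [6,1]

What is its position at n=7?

The first coordinate travels 2 per step and bounces off the walls at -10 and 7.
  step 6: 6 → 4
  step 7: 4 → 2
The second coordinate changes by +1 each step: at step 7 it is 3.

[2,3]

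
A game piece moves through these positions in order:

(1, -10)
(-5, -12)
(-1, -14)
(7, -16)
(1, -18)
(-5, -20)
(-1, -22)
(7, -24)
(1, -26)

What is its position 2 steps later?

(-1, -30)

First: cycles through 1, -5, -1, 7 every 4 steps. Step 10 lands at position 2 of the cycle → -1.
Second: linear, -2 per step → -30 at step 10.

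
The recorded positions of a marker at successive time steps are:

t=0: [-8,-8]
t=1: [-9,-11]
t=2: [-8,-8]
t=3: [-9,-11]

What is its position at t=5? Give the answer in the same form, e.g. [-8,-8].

Consecutive displacements [-1,-3], [+1,+3], [-1,-3] scale by a factor of -1 each step.
step 4: [-9,-11] + [+1,+3] → [-8,-8]
step 5: [-8,-8] + [-1,-3] → [-9,-11]

[-9,-11]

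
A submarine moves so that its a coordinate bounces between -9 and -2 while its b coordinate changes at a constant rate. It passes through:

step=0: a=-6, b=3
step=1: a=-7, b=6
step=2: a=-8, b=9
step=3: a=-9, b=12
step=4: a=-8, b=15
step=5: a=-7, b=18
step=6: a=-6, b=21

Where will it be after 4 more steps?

a=-2, b=33

The a coordinate reflects between -9 and -2, moving 1 per step.
  step 7: -6 → -5
  step 8: -5 → -4
  step 9: -4 → -3
  step 10: -3 → -2
The b coordinate changes by +3 each step: at step 10 it is 33.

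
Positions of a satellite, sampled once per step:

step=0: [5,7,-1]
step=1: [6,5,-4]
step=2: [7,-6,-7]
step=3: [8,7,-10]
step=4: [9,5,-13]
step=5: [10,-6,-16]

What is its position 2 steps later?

The first coordinate changes by +1 each step, so at step 7 it is 5 + 7·(1) = 12.
The second coordinate repeats the cycle [7, 5, -6] with period 3; step 7 mod 3 = 1, giving 5.
The third coordinate changes by -3 each step, so at step 7 it is -1 + 7·(-3) = -22.

[12,5,-22]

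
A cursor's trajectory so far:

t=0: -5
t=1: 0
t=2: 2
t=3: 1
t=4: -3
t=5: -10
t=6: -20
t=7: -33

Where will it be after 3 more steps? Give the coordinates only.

-90

First differences are +5, +2, -1, -4, -7, -10, -13; their common second difference is -3 (constant acceleration).
step 8: -33 − 16 → -49
step 9: -49 − 19 → -68
step 10: -68 − 22 → -90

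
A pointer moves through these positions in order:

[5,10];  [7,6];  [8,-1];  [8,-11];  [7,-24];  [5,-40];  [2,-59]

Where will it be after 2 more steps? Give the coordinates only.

Successive displacements: [+2,-4], [+1,-7], [+0,-10], [-1,-13], [-2,-16], [-3,-19] — each changes by [-1,-3].
step 7: [2,-59] + [-4,-22] → [-2,-81]
step 8: [-2,-81] + [-5,-25] → [-7,-106]

[-7,-106]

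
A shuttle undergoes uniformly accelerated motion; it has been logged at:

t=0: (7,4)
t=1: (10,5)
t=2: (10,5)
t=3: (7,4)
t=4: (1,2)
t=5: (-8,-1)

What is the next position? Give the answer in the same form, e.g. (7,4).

(-20,-5)

First differences are (+3,+1), (+0,+0), (-3,-1), (-6,-2), (-9,-3); their common second difference is (-3,-1) (constant acceleration).
step 6: (-8,-1) + (-12,-4) → (-20,-5)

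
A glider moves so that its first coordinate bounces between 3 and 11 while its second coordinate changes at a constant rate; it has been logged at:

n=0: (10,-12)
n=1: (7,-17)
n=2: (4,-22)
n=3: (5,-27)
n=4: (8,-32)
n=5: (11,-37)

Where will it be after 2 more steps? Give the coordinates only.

The first coordinate travels 3 per step and bounces off the walls at 3 and 11.
  step 6: 11 → 8
  step 7: 8 → 5
The second coordinate changes by -5 each step: at step 7 it is -47.

(5,-47)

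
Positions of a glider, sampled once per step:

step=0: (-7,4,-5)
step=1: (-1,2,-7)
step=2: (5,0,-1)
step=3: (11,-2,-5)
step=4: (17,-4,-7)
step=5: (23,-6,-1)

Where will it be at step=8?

The first coordinate changes by +6 each step, so at step 8 it is -7 + 8·(6) = 41.
The second coordinate changes by -2 each step, so at step 8 it is 4 + 8·(-2) = -12.
The third coordinate repeats the cycle [-5, -7, -1] with period 3; step 8 mod 3 = 2, giving -1.

(41,-12,-1)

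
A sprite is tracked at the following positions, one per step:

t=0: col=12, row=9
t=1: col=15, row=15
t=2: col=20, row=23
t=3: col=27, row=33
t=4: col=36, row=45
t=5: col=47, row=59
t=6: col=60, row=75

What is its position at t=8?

Successive displacements: (+3, +6), (+5, +8), (+7, +10), (+9, +12), (+11, +14), (+13, +16) — each changes by (+2, +2).
step 7: col=60, row=75 + (+15, +18) → col=75, row=93
step 8: col=75, row=93 + (+17, +20) → col=92, row=113

col=92, row=113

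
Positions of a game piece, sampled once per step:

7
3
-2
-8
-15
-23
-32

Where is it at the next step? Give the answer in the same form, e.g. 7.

Taking differences between consecutive positions: -4, -5, -6, -7, -8, -9. These grow by -1 each step.
step 7: -32 − 10 → -42

-42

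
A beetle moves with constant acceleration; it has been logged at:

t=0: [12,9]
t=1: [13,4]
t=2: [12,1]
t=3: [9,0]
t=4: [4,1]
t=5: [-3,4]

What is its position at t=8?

[-36,25]

First differences are [+1,-5], [-1,-3], [-3,-1], [-5,+1], [-7,+3]; their common second difference is [-2,+2] (constant acceleration).
step 6: [-3,4] + [-9,+5] → [-12,9]
step 7: [-12,9] + [-11,+7] → [-23,16]
step 8: [-23,16] + [-13,+9] → [-36,25]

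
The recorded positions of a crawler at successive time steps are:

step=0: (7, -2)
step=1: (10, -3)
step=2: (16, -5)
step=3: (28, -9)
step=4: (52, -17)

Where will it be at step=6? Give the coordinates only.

The jumps are (+3, -1), (+6, -2), (+12, -4), (+24, -8) — a geometric progression with ratio 2.
step 5: (52, -17) + (+48, -16) → (100, -33)
step 6: (100, -33) + (+96, -32) → (196, -65)

(196, -65)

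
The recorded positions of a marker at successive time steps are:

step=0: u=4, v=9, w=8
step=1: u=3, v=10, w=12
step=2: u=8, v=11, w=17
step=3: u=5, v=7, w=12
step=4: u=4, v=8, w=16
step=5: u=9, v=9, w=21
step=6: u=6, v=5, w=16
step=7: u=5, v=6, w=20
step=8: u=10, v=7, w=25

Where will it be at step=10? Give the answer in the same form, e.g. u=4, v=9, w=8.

u=6, v=4, w=24

Differencing gives (-1, +1, +4), (+5, +1, +5), (-3, -4, -5), (-1, +1, +4), (+5, +1, +5), (-3, -4, -5), (-1, +1, +4), (+5, +1, +5). This is the pattern (-1, +1, +4), (+5, +1, +5), (-3, -4, -5) repeated.
step 9: apply (-3, -4, -5) → u=7, v=3, w=20
step 10: apply (-1, +1, +4) → u=6, v=4, w=24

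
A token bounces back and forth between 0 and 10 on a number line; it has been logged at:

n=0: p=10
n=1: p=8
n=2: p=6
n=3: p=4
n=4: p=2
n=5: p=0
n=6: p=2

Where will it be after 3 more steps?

The value travels 2 per step and bounces off the walls at 0 and 10.
  step 7: 2 → 4
  step 8: 4 → 6
  step 9: 6 → 8

p=8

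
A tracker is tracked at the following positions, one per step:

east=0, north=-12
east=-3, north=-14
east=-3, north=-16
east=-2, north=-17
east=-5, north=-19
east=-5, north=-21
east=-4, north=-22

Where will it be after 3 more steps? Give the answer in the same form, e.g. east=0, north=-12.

Differencing gives (-3, -2), (+0, -2), (+1, -1), (-3, -2), (+0, -2), (+1, -1). This is the pattern (-3, -2), (+0, -2), (+1, -1) repeated.
step 7: apply (-3, -2) → east=-7, north=-24
step 8: apply (+0, -2) → east=-7, north=-26
step 9: apply (+1, -1) → east=-6, north=-27

east=-6, north=-27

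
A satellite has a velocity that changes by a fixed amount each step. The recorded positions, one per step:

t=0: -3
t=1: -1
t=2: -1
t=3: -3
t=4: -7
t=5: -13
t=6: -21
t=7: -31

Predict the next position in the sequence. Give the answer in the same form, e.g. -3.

-43

Successive displacements: +2, +0, -2, -4, -6, -8, -10 — each changes by -2.
step 8: -31 − 12 → -43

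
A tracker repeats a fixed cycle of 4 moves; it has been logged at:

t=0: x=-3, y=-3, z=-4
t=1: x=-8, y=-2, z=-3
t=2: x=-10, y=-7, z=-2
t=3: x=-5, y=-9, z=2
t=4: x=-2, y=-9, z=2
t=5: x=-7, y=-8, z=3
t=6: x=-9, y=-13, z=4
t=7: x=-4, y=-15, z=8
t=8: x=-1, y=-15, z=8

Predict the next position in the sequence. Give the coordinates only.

x=-6, y=-14, z=9

Differencing gives (-5, +1, +1), (-2, -5, +1), (+5, -2, +4), (+3, +0, +0), (-5, +1, +1), (-2, -5, +1), (+5, -2, +4), (+3, +0, +0). This is the pattern (-5, +1, +1), (-2, -5, +1), (+5, -2, +4), (+3, +0, +0) repeated.
step 9: apply (-5, +1, +1) → x=-6, y=-14, z=9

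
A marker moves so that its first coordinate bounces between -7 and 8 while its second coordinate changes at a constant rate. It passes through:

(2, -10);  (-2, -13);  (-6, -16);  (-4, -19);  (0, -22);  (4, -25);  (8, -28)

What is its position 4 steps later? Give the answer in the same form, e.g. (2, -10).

The first coordinate travels 4 per step and bounces off the walls at -7 and 8.
  step 7: 8 → 4
  step 8: 4 → 0
  step 9: 0 → -4
  step 10: -4 → -6
The second coordinate changes by -3 each step: at step 10 it is -40.

(-6, -40)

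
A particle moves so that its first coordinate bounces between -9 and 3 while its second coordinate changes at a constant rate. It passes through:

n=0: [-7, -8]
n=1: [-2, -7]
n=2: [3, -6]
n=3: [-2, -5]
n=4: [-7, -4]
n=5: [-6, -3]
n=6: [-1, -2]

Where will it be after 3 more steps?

The first coordinate travels 5 per step and bounces off the walls at -9 and 3.
  step 7: -1 → 2
  step 8: 2 → -3
  step 9: -3 → -8
The second coordinate changes by +1 each step: at step 9 it is 1.

[-8, 1]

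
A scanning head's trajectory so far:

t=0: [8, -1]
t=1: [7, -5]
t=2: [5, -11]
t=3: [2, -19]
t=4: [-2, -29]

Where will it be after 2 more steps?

[-13, -55]

Taking differences between consecutive positions: [-1, -4], [-2, -6], [-3, -8], [-4, -10]. These grow by [-1, -2] each step.
step 5: [-2, -29] + [-5, -12] → [-7, -41]
step 6: [-7, -41] + [-6, -14] → [-13, -55]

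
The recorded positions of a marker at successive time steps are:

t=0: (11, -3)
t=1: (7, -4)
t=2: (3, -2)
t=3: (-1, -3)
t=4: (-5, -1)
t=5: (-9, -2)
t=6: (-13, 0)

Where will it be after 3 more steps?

The moves between consecutive positions are (-4, -1), (-4, +2), (-4, -1), (-4, +2), (-4, -1), (-4, +2); they repeat the 2-cycle [(-4, -1), (-4, +2)].
step 7: apply (-4, -1) → (-17, -1)
step 8: apply (-4, +2) → (-21, 1)
step 9: apply (-4, -1) → (-25, 0)

(-25, 0)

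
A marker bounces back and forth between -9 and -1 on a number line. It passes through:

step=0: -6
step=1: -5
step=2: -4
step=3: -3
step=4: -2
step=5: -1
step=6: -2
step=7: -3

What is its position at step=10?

-6

The value travels 1 per step and bounces off the walls at -9 and -1.
  step 8: -3 → -4
  step 9: -4 → -5
  step 10: -5 → -6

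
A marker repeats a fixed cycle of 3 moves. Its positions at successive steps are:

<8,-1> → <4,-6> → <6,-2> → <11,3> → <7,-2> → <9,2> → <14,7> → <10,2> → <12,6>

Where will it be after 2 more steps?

Differencing gives <-4,-5>, <+2,+4>, <+5,+5>, <-4,-5>, <+2,+4>, <+5,+5>, <-4,-5>, <+2,+4>. This is the pattern <-4,-5>, <+2,+4>, <+5,+5> repeated.
step 9: apply <+5,+5> → <17,11>
step 10: apply <-4,-5> → <13,6>

<13,6>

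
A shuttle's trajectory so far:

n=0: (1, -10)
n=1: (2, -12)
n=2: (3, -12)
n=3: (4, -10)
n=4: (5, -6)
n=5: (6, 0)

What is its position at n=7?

Taking differences between consecutive positions: (+1, -2), (+1, +0), (+1, +2), (+1, +4), (+1, +6). These grow by (+0, +2) each step.
step 6: (6, 0) + (+1, +8) → (7, 8)
step 7: (7, 8) + (+1, +10) → (8, 18)

(8, 18)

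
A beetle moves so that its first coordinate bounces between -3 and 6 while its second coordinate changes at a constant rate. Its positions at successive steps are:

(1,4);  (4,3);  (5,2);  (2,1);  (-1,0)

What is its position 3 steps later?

The first coordinate reflects between -3 and 6, moving 3 per step.
  step 5: -1 → -2
  step 6: -2 → 1
  step 7: 1 → 4
The second coordinate changes by -1 each step: at step 7 it is -3.

(4,-3)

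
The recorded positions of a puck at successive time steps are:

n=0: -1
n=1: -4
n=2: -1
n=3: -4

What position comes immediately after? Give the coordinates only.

-1

Step-to-step displacements: -3, +3, -3; each is -1× the previous.
step 4: -4 + 3 → -1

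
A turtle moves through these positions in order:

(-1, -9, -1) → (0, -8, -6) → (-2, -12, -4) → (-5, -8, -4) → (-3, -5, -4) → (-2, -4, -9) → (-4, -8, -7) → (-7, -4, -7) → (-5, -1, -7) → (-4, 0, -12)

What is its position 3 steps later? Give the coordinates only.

(-7, 3, -10)

The moves between consecutive positions are (+1, +1, -5), (-2, -4, +2), (-3, +4, +0), (+2, +3, +0), (+1, +1, -5), (-2, -4, +2), (-3, +4, +0), (+2, +3, +0), (+1, +1, -5); they repeat the 4-cycle [(+1, +1, -5), (-2, -4, +2), (-3, +4, +0), (+2, +3, +0)].
step 10: apply (-2, -4, +2) → (-6, -4, -10)
step 11: apply (-3, +4, +0) → (-9, 0, -10)
step 12: apply (+2, +3, +0) → (-7, 3, -10)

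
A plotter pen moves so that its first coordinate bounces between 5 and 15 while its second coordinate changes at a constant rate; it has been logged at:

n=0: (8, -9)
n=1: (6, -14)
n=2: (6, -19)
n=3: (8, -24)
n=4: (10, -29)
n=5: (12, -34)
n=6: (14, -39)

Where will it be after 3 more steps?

(10, -54)

The first coordinate travels 2 per step and bounces off the walls at 5 and 15.
  step 7: 14 → 14
  step 8: 14 → 12
  step 9: 12 → 10
The second coordinate changes by -5 each step: at step 9 it is -54.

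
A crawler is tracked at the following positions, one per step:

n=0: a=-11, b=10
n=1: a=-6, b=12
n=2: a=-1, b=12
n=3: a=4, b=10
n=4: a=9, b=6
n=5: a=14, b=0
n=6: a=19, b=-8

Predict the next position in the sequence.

Taking differences between consecutive positions: (+5, +2), (+5, +0), (+5, -2), (+5, -4), (+5, -6), (+5, -8). These grow by (+0, -2) each step.
step 7: a=19, b=-8 + (+5, -10) → a=24, b=-18

a=24, b=-18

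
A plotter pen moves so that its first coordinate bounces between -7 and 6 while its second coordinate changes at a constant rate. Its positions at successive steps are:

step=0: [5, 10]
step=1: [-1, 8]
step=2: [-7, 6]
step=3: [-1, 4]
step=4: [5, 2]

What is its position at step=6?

The first coordinate travels 6 per step and bounces off the walls at -7 and 6.
  step 5: 5 → 1
  step 6: 1 → -5
The second coordinate changes by -2 each step: at step 6 it is -2.

[-5, -2]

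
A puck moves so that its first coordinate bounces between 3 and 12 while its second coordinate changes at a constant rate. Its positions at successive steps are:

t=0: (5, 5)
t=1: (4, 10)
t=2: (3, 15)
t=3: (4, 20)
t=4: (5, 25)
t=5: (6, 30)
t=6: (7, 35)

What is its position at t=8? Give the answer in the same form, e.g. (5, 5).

The first coordinate travels 1 per step and bounces off the walls at 3 and 12.
  step 7: 7 → 8
  step 8: 8 → 9
The second coordinate changes by +5 each step: at step 8 it is 45.

(9, 45)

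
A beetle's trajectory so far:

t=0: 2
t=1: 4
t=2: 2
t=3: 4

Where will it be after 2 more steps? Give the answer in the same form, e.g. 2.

The jumps are +2, -2, +2 — a geometric progression with ratio -1.
step 4: 4 − 2 → 2
step 5: 2 + 2 → 4

4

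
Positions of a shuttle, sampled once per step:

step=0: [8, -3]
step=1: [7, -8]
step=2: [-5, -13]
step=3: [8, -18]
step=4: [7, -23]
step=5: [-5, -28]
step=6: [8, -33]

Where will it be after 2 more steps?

The first coordinate repeats the cycle [8, 7, -5] with period 3; step 8 mod 3 = 2, giving -5.
The second coordinate changes by -5 each step, so at step 8 it is -3 + 8·(-5) = -43.

[-5, -43]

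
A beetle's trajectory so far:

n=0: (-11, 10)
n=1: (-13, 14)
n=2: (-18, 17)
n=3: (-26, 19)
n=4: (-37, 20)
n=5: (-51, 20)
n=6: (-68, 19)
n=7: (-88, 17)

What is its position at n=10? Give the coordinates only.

(-166, 5)

First differences are (-2, +4), (-5, +3), (-8, +2), (-11, +1), (-14, +0), (-17, -1), (-20, -2); their common second difference is (-3, -1) (constant acceleration).
step 8: (-88, 17) + (-23, -3) → (-111, 14)
step 9: (-111, 14) + (-26, -4) → (-137, 10)
step 10: (-137, 10) + (-29, -5) → (-166, 5)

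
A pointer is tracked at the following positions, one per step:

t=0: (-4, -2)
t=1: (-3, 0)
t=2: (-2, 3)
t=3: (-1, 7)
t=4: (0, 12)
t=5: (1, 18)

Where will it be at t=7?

(3, 33)

First differences are (+1, +2), (+1, +3), (+1, +4), (+1, +5), (+1, +6); their common second difference is (+0, +1) (constant acceleration).
step 6: (1, 18) + (+1, +7) → (2, 25)
step 7: (2, 25) + (+1, +8) → (3, 33)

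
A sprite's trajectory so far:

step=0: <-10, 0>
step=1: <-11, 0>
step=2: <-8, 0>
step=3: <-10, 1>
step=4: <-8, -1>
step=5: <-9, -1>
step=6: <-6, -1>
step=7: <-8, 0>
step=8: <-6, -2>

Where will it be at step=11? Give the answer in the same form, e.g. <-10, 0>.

<-6, -1>

Step-to-step displacements: <-1, +0>, <+3, +0>, <-2, +1>, <+2, -2>, <-1, +0>, <+3, +0>, <-2, +1>, <+2, -2> — a repeating cycle of length 4.
step 9: apply <-1, +0> → <-7, -2>
step 10: apply <+3, +0> → <-4, -2>
step 11: apply <-2, +1> → <-6, -1>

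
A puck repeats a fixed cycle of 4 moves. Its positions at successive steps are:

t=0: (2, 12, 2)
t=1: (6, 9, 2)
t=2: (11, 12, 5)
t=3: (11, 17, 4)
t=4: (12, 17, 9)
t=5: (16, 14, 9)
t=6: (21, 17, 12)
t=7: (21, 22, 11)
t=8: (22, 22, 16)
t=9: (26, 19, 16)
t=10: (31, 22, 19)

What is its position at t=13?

The moves between consecutive positions are (+4, -3, +0), (+5, +3, +3), (+0, +5, -1), (+1, +0, +5), (+4, -3, +0), (+5, +3, +3), (+0, +5, -1), (+1, +0, +5), (+4, -3, +0), (+5, +3, +3); they repeat the 4-cycle [(+4, -3, +0), (+5, +3, +3), (+0, +5, -1), (+1, +0, +5)].
step 11: apply (+0, +5, -1) → (31, 27, 18)
step 12: apply (+1, +0, +5) → (32, 27, 23)
step 13: apply (+4, -3, +0) → (36, 24, 23)

(36, 24, 23)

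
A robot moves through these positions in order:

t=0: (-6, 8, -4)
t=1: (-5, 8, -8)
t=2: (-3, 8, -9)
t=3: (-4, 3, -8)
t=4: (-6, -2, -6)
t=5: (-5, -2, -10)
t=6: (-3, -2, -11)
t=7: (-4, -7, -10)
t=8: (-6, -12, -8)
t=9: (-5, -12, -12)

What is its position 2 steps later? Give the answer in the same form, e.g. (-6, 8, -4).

(-4, -17, -12)

The moves between consecutive positions are (+1, +0, -4), (+2, +0, -1), (-1, -5, +1), (-2, -5, +2), (+1, +0, -4), (+2, +0, -1), (-1, -5, +1), (-2, -5, +2), (+1, +0, -4); they repeat the 4-cycle [(+1, +0, -4), (+2, +0, -1), (-1, -5, +1), (-2, -5, +2)].
step 10: apply (+2, +0, -1) → (-3, -12, -13)
step 11: apply (-1, -5, +1) → (-4, -17, -12)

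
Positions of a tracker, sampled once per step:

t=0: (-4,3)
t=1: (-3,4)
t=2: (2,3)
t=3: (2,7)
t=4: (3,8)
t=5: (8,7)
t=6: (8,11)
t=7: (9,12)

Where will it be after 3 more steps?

(15,16)

Step-to-step displacements: (+1,+1), (+5,-1), (+0,+4), (+1,+1), (+5,-1), (+0,+4), (+1,+1) — a repeating cycle of length 3.
step 8: apply (+5,-1) → (14,11)
step 9: apply (+0,+4) → (14,15)
step 10: apply (+1,+1) → (15,16)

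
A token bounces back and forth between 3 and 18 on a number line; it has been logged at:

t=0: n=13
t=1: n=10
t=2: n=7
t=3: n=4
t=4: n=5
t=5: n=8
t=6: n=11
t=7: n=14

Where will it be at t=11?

The value reflects between 3 and 18, moving 3 per step.
  step 8: 14 → 17
  step 9: 17 → 16
  step 10: 16 → 13
  step 11: 13 → 10

n=10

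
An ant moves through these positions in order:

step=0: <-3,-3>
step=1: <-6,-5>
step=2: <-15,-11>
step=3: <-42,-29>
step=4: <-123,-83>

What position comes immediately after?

<-366,-245>

Step-to-step displacements: <-3,-2>, <-9,-6>, <-27,-18>, <-81,-54>; each is 3× the previous.
step 5: <-123,-83> + <-243,-162> → <-366,-245>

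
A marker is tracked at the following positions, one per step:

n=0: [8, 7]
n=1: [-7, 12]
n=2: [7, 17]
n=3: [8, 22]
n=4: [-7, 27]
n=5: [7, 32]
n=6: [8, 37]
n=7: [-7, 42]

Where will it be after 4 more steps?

[7, 62]

First: cycles through 8, -7, 7 every 3 steps. Step 11 lands at position 2 of the cycle → 7.
Second: linear, +5 per step → 62 at step 11.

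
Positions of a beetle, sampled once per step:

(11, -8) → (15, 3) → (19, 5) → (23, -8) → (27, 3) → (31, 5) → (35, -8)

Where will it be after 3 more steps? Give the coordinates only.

(47, -8)

First: linear, +4 per step → 47 at step 9.
Second: cycles through -8, 3, 5 every 3 steps. Step 9 lands at position 0 of the cycle → -8.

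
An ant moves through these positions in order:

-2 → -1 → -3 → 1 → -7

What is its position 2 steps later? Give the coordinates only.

The jumps are +1, -2, +4, -8 — a geometric progression with ratio -2.
step 5: -7 + 16 → 9
step 6: 9 − 32 → -23

-23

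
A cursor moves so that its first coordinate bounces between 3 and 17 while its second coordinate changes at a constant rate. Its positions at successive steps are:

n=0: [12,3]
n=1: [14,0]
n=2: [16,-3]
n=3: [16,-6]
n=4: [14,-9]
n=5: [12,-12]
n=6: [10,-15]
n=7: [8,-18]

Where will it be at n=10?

The first coordinate travels 2 per step and bounces off the walls at 3 and 17.
  step 8: 8 → 6
  step 9: 6 → 4
  step 10: 4 → 4
The second coordinate changes by -3 each step: at step 10 it is -27.

[4,-27]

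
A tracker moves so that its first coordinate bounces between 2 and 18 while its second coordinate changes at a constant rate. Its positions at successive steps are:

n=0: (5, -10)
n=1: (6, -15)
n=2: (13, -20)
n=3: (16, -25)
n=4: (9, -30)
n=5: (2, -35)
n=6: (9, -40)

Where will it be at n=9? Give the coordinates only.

The first coordinate travels 7 per step and bounces off the walls at 2 and 18.
  step 7: 9 → 16
  step 8: 16 → 13
  step 9: 13 → 6
The second coordinate changes by -5 each step: at step 9 it is -55.

(6, -55)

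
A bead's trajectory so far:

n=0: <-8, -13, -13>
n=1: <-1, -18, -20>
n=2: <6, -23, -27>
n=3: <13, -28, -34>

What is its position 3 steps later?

The position changes by <+7, -5, -7> every step.
step 4: <13, -28, -34> + <+7, -5, -7> → <20, -33, -41>
step 5: <20, -33, -41> + <+7, -5, -7> → <27, -38, -48>
step 6: <27, -38, -48> + <+7, -5, -7> → <34, -43, -55>

<34, -43, -55>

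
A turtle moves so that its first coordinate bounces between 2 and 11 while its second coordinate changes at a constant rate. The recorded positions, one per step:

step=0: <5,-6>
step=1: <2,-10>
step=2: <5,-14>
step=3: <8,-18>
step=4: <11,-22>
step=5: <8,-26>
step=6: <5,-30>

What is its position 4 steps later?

The first coordinate reflects between 2 and 11, moving 3 per step.
  step 7: 5 → 2
  step 8: 2 → 5
  step 9: 5 → 8
  step 10: 8 → 11
The second coordinate changes by -4 each step: at step 10 it is -46.

<11,-46>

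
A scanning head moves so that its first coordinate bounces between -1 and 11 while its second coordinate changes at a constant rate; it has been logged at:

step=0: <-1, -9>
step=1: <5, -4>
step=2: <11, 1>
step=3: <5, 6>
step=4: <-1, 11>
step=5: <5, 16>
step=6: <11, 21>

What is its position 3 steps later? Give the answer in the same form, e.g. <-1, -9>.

The first coordinate reflects between -1 and 11, moving 6 per step.
  step 7: 11 → 5
  step 8: 5 → -1
  step 9: -1 → 5
The second coordinate changes by +5 each step: at step 9 it is 36.

<5, 36>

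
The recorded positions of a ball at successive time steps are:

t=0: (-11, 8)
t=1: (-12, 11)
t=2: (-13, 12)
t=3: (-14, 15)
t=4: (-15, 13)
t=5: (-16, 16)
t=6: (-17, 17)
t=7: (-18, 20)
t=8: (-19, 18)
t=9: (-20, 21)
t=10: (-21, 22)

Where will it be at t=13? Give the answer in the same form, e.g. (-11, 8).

Differencing gives (-1, +3), (-1, +1), (-1, +3), (-1, -2), (-1, +3), (-1, +1), (-1, +3), (-1, -2), (-1, +3), (-1, +1). This is the pattern (-1, +3), (-1, +1), (-1, +3), (-1, -2) repeated.
step 11: apply (-1, +3) → (-22, 25)
step 12: apply (-1, -2) → (-23, 23)
step 13: apply (-1, +3) → (-24, 26)

(-24, 26)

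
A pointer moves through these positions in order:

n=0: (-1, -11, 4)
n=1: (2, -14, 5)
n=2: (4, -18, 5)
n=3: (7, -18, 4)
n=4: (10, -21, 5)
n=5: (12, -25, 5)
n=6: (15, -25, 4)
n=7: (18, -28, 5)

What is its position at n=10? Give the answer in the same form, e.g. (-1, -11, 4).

Step-to-step displacements: (+3, -3, +1), (+2, -4, +0), (+3, +0, -1), (+3, -3, +1), (+2, -4, +0), (+3, +0, -1), (+3, -3, +1) — a repeating cycle of length 3.
step 8: apply (+2, -4, +0) → (20, -32, 5)
step 9: apply (+3, +0, -1) → (23, -32, 4)
step 10: apply (+3, -3, +1) → (26, -35, 5)

(26, -35, 5)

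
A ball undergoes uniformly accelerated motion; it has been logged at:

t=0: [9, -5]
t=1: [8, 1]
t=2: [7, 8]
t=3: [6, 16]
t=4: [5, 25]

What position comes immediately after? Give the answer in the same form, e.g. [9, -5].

[4, 35]

First differences are [-1, +6], [-1, +7], [-1, +8], [-1, +9]; their common second difference is [+0, +1] (constant acceleration).
step 5: [5, 25] + [-1, +10] → [4, 35]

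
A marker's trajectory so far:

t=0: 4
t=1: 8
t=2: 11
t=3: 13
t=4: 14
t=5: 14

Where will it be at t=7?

11

Successive displacements: +4, +3, +2, +1, +0 — each changes by -1.
step 6: 14 − 1 → 13
step 7: 13 − 2 → 11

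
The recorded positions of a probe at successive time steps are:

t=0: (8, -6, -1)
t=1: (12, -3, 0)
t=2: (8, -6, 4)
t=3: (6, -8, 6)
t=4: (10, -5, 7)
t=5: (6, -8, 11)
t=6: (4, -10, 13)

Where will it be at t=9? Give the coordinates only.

(2, -12, 20)

Differencing gives (+4, +3, +1), (-4, -3, +4), (-2, -2, +2), (+4, +3, +1), (-4, -3, +4), (-2, -2, +2). This is the pattern (+4, +3, +1), (-4, -3, +4), (-2, -2, +2) repeated.
step 7: apply (+4, +3, +1) → (8, -7, 14)
step 8: apply (-4, -3, +4) → (4, -10, 18)
step 9: apply (-2, -2, +2) → (2, -12, 20)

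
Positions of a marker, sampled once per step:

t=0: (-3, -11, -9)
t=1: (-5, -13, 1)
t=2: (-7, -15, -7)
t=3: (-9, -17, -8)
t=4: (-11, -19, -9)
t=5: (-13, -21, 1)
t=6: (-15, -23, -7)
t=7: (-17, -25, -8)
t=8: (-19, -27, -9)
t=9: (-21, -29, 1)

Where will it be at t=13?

The first coordinate changes by -2 each step, so at step 13 it is -3 + 13·(-2) = -29.
The second coordinate changes by -2 each step, so at step 13 it is -11 + 13·(-2) = -37.
The third coordinate repeats the cycle [-9, 1, -7, -8] with period 4; step 13 mod 4 = 1, giving 1.

(-29, -37, 1)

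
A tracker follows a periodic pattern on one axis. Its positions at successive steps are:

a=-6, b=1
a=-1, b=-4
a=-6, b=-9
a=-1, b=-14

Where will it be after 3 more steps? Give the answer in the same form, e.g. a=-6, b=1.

a=-6, b=-29

The a coordinate repeats the cycle [-6, -1] with period 2; step 6 mod 2 = 0, giving -6.
The b coordinate changes by -5 each step, so at step 6 it is 1 + 6·(-5) = -29.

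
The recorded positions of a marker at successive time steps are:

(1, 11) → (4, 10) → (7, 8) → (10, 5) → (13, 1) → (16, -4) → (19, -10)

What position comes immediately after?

(22, -17)

Successive displacements: (+3, -1), (+3, -2), (+3, -3), (+3, -4), (+3, -5), (+3, -6) — each changes by (+0, -1).
step 7: (19, -10) + (+3, -7) → (22, -17)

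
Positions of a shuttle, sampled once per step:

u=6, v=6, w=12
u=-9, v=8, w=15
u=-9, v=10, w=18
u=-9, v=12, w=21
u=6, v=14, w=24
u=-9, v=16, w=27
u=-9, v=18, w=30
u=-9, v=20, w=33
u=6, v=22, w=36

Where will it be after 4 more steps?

The u coordinate repeats the cycle [6, -9, -9, -9] with period 4; step 12 mod 4 = 0, giving 6.
The v coordinate changes by +2 each step, so at step 12 it is 6 + 12·(2) = 30.
The w coordinate changes by +3 each step, so at step 12 it is 12 + 12·(3) = 48.

u=6, v=30, w=48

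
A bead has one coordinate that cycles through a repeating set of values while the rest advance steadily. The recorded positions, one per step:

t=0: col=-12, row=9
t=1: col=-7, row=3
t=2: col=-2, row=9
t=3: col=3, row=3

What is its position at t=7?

col=23, row=3

Col: linear, +5 per step → 23 at step 7.
Row: cycles through 9, 3 every 2 steps. Step 7 lands at position 1 of the cycle → 3.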